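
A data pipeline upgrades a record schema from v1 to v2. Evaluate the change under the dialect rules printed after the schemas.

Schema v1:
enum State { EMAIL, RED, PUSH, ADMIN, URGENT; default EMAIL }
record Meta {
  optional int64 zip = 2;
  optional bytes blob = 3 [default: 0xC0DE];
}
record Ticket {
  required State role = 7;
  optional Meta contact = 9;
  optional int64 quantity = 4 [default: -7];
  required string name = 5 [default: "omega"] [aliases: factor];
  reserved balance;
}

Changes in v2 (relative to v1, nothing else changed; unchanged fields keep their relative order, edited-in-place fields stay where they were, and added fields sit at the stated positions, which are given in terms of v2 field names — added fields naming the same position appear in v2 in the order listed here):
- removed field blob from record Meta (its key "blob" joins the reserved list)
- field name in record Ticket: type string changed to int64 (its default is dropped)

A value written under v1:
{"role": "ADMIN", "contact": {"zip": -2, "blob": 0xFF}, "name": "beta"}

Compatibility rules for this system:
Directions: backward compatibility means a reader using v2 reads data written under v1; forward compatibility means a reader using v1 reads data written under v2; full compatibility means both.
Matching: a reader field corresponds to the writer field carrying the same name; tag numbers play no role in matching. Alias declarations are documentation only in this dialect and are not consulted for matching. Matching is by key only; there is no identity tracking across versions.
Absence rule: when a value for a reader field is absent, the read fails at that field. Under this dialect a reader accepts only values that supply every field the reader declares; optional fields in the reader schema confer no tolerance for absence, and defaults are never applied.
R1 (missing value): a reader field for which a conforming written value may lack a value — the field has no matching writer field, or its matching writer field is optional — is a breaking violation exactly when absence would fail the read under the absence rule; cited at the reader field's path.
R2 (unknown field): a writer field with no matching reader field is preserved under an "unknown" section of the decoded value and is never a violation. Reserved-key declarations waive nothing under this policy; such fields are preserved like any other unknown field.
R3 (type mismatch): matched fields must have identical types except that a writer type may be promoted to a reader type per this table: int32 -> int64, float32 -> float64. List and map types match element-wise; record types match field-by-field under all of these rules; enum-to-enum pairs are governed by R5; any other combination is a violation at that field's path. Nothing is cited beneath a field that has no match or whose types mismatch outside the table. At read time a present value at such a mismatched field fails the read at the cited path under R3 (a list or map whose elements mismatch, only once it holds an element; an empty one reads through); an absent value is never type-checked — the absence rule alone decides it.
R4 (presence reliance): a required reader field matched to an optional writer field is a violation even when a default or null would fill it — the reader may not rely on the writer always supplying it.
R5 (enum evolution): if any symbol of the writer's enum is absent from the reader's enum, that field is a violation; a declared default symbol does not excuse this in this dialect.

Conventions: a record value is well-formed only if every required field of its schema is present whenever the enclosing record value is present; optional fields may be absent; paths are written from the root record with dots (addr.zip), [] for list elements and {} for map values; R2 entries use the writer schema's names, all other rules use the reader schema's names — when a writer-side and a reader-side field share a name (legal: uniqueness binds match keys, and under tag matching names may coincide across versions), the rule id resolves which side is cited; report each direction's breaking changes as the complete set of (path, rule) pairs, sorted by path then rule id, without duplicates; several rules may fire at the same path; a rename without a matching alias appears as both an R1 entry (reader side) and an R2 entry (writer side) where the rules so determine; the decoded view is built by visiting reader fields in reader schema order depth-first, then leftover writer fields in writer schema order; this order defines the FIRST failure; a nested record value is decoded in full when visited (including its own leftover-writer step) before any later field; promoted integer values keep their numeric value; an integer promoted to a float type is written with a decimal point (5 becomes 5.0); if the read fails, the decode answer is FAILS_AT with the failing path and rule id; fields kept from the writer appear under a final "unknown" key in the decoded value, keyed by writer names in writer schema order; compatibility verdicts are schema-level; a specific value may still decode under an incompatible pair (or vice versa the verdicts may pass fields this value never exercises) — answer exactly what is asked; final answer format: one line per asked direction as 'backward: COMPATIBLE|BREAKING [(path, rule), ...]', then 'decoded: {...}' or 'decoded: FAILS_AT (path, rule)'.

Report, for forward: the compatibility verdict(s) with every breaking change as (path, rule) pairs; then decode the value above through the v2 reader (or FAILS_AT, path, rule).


the writer's type comes first in each Ticket pair
forward on Ticket — v1 reading data written by v2:
  writer required, State -> State: reader role maps from writer role
  writer optional, Meta -> Meta: reader contact maps from writer contact
  writer optional, int64 -> int64: reader quantity maps from writer quantity
  writer required, int64 -> string: reader name maps from writer name
  writer optional, int64 -> int64: reader contact.zip maps from writer contact.zip
  contact.blob: no writer match
  violation R1 at contact
  violation R1 at contact.blob
  violation R1 at contact.zip
  violation R3 at name
  violation R1 at quantity
  => forward: BREAKING (5)
decode walk for Ticket under reader schema v2:
  role := "ADMIN"
  contact.zip := -2
  writer contact.blob: kept under "unknown"
  read fails at quantity under R1 (no fill)
  => FAILS_AT (quantity, R1)
diffs on Ticket not affecting the asked answer:
  removed field blob from record Meta (its key "blob" joins the reserved list) -> its effect on Ticket is confined to the backward direction, not asked

forward: BREAKING [(contact, R1), (contact.blob, R1), (contact.zip, R1), (name, R3), (quantity, R1)]; decoded: FAILS_AT (quantity, R1)


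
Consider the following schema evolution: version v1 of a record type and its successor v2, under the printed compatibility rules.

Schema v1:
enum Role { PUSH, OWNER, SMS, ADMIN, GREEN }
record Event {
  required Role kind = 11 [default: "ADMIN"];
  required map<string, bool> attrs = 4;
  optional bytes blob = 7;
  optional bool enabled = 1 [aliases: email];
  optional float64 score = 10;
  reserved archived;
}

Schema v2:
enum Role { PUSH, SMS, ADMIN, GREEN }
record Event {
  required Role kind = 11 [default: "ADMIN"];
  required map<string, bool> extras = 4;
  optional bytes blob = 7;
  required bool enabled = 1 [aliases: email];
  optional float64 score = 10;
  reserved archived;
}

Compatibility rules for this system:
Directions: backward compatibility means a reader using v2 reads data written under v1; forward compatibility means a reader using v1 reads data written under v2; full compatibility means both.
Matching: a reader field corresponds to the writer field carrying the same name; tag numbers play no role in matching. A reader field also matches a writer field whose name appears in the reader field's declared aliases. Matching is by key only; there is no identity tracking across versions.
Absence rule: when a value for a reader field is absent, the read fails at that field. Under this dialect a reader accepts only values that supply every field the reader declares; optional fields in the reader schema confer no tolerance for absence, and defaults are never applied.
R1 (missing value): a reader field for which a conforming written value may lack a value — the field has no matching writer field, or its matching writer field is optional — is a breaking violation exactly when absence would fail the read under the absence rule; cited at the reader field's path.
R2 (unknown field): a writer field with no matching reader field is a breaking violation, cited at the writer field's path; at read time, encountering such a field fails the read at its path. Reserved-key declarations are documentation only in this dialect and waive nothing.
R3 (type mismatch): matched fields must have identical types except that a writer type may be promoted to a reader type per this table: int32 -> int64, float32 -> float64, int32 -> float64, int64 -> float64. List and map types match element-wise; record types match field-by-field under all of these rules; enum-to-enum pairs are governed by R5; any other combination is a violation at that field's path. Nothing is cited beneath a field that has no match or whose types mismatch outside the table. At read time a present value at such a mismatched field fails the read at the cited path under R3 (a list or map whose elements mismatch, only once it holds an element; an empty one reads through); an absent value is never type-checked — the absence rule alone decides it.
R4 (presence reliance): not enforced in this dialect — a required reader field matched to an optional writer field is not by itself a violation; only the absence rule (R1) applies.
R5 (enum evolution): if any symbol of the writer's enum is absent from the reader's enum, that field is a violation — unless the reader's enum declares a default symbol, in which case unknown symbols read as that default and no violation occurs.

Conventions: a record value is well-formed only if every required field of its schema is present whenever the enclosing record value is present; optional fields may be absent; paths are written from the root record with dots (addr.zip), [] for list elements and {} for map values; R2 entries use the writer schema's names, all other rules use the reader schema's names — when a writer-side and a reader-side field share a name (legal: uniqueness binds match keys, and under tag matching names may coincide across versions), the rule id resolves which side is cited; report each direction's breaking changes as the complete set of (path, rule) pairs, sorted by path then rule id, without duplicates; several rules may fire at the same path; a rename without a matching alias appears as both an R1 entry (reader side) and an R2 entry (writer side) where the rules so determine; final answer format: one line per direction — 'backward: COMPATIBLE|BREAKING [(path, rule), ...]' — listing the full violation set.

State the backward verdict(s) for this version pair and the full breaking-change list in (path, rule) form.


each type pair in Event: writer, then reader
backward for Event (reader v2, writer v1):
  Role -> Role, writer required: kind aligns to kind
  extras has no writer counterpart
  bytes -> bytes, writer optional: blob aligns to blob
  bool -> bool, writer optional: enabled aligns to enabled
  float64 -> float64, writer optional: score aligns to score
  leftover writer field: attrs
  breaking: (attrs, R2)
  breaking: (blob, R1)
  breaking: (enabled, R1)
  breaking: (extras, R1)
  breaking: (kind, R5)
  breaking: (score, R1)
  backward on Event therefore BREAKING (6)
remaining Event differences; none change what is asked:
  field enabled in record Event: optional changed to required -> its effect on Event is confined to the forward direction, not asked

backward: BREAKING [(attrs, R2), (blob, R1), (enabled, R1), (extras, R1), (kind, R5), (score, R1)]


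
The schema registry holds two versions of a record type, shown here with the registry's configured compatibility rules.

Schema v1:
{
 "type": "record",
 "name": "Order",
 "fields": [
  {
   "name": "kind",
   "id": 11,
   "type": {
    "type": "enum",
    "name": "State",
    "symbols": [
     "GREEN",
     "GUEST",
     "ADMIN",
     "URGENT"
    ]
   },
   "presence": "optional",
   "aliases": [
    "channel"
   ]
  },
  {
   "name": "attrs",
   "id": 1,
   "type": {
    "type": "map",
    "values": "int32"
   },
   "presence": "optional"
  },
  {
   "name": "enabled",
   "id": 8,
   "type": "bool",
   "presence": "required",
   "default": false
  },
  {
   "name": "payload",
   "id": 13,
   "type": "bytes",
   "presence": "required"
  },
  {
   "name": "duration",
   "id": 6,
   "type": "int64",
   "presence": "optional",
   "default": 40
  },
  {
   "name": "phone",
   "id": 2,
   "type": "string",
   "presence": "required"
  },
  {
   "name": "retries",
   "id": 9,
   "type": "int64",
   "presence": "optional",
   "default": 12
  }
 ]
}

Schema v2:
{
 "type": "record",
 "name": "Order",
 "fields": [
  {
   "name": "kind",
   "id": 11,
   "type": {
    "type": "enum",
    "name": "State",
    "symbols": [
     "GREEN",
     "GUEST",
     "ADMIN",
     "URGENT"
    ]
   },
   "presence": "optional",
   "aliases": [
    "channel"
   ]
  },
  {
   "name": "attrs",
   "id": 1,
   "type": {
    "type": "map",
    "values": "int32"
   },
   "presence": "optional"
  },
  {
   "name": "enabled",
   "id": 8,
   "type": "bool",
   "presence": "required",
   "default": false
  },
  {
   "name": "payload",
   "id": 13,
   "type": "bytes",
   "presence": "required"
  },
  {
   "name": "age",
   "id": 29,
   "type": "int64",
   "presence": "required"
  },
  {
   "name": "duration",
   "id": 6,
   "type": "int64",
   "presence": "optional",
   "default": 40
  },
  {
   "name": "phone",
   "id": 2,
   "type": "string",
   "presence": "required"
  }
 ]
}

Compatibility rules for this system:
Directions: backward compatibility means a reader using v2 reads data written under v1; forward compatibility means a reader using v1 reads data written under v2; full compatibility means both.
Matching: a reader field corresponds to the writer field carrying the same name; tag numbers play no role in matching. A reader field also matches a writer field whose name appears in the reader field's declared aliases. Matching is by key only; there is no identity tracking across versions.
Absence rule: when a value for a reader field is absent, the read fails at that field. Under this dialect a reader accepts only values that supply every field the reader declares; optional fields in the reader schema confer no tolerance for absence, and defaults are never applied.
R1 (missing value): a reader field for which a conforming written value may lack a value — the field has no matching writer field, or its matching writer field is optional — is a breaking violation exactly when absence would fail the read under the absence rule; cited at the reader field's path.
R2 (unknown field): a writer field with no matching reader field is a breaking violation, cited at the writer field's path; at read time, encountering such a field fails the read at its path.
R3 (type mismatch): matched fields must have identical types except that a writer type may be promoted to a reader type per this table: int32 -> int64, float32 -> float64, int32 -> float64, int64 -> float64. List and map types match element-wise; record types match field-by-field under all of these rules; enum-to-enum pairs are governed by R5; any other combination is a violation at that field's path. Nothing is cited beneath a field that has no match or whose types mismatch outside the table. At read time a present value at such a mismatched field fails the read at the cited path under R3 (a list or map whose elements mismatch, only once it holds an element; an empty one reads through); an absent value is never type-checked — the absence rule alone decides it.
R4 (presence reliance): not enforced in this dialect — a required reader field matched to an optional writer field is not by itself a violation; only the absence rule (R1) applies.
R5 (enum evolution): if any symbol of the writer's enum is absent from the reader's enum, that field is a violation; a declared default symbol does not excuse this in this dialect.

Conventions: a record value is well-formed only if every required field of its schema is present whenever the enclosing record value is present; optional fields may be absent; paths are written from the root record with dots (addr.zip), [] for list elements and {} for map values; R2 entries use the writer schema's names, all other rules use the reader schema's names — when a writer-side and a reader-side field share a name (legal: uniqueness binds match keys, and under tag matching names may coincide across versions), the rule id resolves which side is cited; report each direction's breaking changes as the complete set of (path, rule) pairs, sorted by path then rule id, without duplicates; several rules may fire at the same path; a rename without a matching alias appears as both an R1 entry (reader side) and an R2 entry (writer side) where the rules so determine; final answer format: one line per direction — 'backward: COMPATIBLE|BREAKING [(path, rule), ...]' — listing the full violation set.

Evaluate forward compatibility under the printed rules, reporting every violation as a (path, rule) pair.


forward: BREAKING [(age, R2), (attrs, R1), (duration, R1), (kind, R1), (retries, R1)]

each type pair in Order: writer, then reader
forward for Order (reader v1, writer v2):
  kind: paired with writer kind (State -> State; writer optional)
  attrs: paired with writer attrs (map<string, int32> -> map<string, int32>; writer optional)
  enabled: paired with writer enabled (bool -> bool; writer required)
  payload: paired with writer payload (bytes -> bytes; writer required)
  duration: paired with writer duration (int64 -> int64; writer optional)
  phone: paired with writer phone (string -> string; writer required)
  retries has no writer counterpart
  age (writer side), unknown to reader
  R2 fires at age
  R1 fires at attrs
  R1 fires at duration
  R1 fires at kind
  R1 fires at retries
  => 5 violation(s): forward is BREAKING for Order
checking off the Order differences that do not matter here:
  removed field retries from record Order -> fires only in the backward direction of Order, which is not asked here


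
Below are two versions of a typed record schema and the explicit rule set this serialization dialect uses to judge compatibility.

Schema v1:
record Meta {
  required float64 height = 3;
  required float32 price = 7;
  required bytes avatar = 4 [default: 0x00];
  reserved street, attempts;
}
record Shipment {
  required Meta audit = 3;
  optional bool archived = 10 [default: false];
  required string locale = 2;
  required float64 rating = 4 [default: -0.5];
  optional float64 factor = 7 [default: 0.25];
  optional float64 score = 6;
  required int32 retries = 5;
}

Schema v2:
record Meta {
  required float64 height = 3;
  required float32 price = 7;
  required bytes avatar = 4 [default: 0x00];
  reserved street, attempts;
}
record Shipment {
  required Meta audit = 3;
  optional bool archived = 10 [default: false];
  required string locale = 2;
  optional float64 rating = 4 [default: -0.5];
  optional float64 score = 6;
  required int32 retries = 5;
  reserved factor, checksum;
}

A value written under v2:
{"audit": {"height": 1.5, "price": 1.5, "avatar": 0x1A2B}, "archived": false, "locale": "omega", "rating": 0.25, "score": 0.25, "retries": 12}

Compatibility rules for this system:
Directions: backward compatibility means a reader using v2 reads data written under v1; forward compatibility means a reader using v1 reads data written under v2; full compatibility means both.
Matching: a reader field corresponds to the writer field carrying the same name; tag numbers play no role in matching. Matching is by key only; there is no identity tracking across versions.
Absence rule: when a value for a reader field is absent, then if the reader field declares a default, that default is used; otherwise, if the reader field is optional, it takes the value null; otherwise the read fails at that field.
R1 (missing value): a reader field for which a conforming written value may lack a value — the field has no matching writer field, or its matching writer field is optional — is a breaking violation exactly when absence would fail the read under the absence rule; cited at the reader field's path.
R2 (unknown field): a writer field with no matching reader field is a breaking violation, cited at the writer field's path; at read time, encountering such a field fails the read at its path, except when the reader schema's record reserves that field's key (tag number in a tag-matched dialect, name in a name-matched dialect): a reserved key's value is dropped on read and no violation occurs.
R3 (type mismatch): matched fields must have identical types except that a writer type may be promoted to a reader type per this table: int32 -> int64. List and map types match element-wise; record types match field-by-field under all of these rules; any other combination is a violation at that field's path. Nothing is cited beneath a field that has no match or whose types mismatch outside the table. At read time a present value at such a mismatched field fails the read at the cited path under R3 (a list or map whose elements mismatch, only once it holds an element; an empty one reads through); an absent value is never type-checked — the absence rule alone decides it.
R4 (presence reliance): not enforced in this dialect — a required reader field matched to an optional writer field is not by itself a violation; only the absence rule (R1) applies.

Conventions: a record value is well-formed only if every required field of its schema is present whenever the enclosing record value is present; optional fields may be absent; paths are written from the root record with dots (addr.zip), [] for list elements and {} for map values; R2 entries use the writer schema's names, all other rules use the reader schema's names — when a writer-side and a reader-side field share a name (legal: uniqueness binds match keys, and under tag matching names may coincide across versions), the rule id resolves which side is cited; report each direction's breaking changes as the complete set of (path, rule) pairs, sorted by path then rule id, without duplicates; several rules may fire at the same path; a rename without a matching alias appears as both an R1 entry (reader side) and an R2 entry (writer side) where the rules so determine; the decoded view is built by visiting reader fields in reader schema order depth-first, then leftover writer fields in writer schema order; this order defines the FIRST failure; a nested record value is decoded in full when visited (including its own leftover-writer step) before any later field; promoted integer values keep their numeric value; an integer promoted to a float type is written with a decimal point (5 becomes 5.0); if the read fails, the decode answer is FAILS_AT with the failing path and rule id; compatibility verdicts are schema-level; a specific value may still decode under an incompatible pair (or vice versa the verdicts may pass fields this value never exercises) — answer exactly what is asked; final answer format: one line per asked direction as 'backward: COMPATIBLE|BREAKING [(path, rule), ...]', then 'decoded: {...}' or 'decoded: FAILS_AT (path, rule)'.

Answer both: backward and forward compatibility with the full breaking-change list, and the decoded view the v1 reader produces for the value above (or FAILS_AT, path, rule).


backward: COMPATIBLE []; forward: COMPATIBLE []; decoded: {"audit": {"height": 1.5, "price": 1.5, "avatar": 0x1A2B}, "archived": false, "locale": "omega", "rating": 0.25, "factor": 0.25, "score": 0.25, "retries": 12}

the writer's type comes first in each Shipment pair
backward analysis of Shipment with v2 as reader and v1 as writer:
  Meta -> Meta, writer required: audit aligns to audit
  bool -> bool, writer optional: archived aligns to archived
  string -> string, writer required: locale aligns to locale
  float64 -> float64, writer required: rating aligns to rating
  float64 -> float64, writer optional: score aligns to score
  int32 -> int32, writer required: retries aligns to retries
  leftover writer field: factor
  float64 -> float64, writer required: audit.height aligns to audit.height
  float32 -> float32, writer required: audit.price aligns to audit.price
  bytes -> bytes, writer required: audit.avatar aligns to audit.avatar
  => backward verdict for Shipment: COMPATIBLE, no violations
forward analysis of Shipment with v1 as reader and v2 as writer:
  Meta -> Meta, writer required: audit aligns to audit
  bool -> bool, writer optional: archived aligns to archived
  string -> string, writer required: locale aligns to locale
  float64 -> float64, writer optional: rating aligns to rating
  factor: no writer match
  float64 -> float64, writer optional: score aligns to score
  int32 -> int32, writer required: retries aligns to retries
  float64 -> float64, writer required: audit.height aligns to audit.height
  float32 -> float32, writer required: audit.price aligns to audit.price
  bytes -> bytes, writer required: audit.avatar aligns to audit.avatar
  => forward verdict for Shipment: COMPATIBLE, no violations
decode walk for Shipment under reader schema v1:
  audit.height := 1.5
  audit.price := 1.5
  audit.avatar := 0x1A2B
  archived := false
  locale := "omega"
  rating := 0.25
  factor := 0.25 (no value, default fills)
  score := 0.25
  retries := 12
  => decoded: {"audit": {"height": 1.5, "price": 1.5, "avatar": 0x1A2B}, "archived": false, "locale": "omega", "rating": 0.25, "factor": 0.25, "score": 0.25, "retries": 12}


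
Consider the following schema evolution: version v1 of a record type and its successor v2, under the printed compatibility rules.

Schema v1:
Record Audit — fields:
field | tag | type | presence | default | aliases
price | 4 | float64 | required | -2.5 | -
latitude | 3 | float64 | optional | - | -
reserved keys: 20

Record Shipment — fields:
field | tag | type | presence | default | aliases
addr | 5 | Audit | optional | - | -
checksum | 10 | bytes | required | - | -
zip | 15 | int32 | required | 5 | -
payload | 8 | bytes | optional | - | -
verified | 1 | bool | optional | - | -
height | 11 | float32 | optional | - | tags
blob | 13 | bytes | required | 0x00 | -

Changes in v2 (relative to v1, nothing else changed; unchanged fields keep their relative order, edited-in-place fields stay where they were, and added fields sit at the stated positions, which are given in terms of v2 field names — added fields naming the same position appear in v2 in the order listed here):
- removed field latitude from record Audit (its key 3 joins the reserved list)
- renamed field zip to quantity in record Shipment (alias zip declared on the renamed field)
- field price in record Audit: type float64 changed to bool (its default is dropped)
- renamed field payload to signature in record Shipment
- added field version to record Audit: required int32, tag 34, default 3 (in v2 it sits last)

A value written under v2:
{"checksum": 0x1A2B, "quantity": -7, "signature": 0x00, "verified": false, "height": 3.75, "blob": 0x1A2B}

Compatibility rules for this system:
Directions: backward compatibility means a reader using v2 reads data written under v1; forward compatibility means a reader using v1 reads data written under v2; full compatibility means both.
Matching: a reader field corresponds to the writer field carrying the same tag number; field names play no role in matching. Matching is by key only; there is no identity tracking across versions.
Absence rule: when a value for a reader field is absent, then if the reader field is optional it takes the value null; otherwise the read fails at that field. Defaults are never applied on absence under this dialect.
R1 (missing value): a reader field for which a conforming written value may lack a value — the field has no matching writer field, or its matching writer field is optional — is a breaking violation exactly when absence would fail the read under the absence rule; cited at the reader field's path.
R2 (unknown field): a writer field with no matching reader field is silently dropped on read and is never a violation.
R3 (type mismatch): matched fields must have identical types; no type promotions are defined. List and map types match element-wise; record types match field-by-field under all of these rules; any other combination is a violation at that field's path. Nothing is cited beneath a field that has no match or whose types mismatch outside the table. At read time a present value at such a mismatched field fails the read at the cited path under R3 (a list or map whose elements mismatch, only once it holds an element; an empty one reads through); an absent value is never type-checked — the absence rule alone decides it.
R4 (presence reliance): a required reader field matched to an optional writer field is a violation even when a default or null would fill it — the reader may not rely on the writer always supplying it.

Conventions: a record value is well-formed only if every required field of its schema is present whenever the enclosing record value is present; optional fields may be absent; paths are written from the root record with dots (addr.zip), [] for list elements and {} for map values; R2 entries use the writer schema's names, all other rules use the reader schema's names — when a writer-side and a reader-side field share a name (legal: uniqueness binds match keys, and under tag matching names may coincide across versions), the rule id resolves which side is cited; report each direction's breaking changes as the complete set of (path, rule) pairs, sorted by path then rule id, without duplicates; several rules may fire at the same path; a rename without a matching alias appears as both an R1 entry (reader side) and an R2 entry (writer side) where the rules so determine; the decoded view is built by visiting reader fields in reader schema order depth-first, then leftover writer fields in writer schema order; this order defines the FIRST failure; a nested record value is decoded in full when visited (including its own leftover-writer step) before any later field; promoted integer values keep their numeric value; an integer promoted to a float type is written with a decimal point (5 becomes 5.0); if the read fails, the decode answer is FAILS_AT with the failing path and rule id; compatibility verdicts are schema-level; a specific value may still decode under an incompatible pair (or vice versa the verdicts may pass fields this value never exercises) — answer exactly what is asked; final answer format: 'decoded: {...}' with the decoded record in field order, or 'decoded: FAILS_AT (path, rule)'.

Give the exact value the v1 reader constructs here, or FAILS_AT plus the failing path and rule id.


decoded: {"addr": null, "checksum": 0x1A2B, "zip": -7, "payload": 0x00, "verified": false, "height": 3.75, "blob": 0x1A2B}

arrows below run writer -> reader for Shipment
decode walk for Shipment under reader schema v1:
  addr := null (not supplied -> null)
  checksum := 0x1A2B
  zip := -7 (from writer quantity)
  payload := 0x00 (from writer signature)
  verified := false
  height := 3.75
  blob := 0x1A2B
  => decoded: {"addr": null, "checksum": 0x1A2B, "zip": -7, "payload": 0x00, "verified": false, "height": 3.75, "blob": 0x1A2B}
remaining Shipment differences; none change what is asked:
  removed field latitude from record Audit (its key 3 joins the reserved list) -> fires no rule on Shipment under this dialect and leaves the result unchanged
  renamed field zip to quantity in record Shipment (alias zip declared on the renamed field) -> fires no rule on Shipment under this dialect and leaves the result unchanged
  field price in record Audit: type float64 changed to bool (its default is dropped) -> matters for Shipment compatibility verdicts, not for this value's decode
  renamed field payload to signature in record Shipment -> fires no rule on Shipment under this dialect and leaves the result unchanged
  added field version to record Audit: required int32, tag 34, default 3 (in v2 it sits last) -> matters for Shipment compatibility verdicts, not for this value's decode


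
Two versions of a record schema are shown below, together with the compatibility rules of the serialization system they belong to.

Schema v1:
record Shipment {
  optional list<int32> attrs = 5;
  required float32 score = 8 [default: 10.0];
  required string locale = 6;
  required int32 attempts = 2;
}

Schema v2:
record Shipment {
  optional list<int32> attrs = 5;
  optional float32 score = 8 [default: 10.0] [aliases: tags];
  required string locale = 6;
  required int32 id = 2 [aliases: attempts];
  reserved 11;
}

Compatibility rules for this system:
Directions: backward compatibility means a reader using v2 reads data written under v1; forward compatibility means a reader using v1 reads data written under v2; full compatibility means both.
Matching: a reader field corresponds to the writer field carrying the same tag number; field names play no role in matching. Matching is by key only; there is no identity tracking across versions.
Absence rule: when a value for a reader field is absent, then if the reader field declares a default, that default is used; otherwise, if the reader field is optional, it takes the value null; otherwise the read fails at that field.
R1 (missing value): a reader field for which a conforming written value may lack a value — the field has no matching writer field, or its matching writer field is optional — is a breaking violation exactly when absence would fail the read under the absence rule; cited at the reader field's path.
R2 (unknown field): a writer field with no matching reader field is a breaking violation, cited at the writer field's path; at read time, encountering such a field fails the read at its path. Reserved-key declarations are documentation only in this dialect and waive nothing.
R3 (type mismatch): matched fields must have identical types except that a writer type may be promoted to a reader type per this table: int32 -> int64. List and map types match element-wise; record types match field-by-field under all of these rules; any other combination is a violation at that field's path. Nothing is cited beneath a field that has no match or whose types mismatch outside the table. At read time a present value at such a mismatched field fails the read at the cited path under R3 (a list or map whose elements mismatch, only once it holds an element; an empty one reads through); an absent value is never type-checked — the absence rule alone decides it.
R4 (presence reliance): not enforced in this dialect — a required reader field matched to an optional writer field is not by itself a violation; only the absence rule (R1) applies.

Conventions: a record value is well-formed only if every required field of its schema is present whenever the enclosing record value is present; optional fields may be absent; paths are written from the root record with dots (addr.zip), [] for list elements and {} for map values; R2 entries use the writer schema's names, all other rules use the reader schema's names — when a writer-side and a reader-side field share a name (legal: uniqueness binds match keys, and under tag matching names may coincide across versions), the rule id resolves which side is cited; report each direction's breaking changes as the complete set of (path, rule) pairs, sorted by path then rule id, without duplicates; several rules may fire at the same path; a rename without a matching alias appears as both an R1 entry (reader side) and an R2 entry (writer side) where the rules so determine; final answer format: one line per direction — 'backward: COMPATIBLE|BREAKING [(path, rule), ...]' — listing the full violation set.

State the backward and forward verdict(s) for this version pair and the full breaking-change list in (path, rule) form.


the writer's type comes first in each Shipment pair
backward analysis of Shipment with v2 as reader and v1 as writer:
  list<int32> -> list<int32>, writer optional: attrs aligns to attrs
  float32 -> float32, writer required: score aligns to score
  string -> string, writer required: locale aligns to locale
  int32 -> int32, writer required: id aligns to attempts
  => no violations; backward on Shipment: COMPATIBLE
forward analysis of Shipment with v1 as reader and v2 as writer:
  list<int32> -> list<int32>, writer optional: attrs aligns to attrs
  float32 -> float32, writer optional: score aligns to score
  string -> string, writer required: locale aligns to locale
  int32 -> int32, writer required: attempts aligns to id
  => no violations; forward on Shipment: COMPATIBLE

backward: COMPATIBLE []; forward: COMPATIBLE []


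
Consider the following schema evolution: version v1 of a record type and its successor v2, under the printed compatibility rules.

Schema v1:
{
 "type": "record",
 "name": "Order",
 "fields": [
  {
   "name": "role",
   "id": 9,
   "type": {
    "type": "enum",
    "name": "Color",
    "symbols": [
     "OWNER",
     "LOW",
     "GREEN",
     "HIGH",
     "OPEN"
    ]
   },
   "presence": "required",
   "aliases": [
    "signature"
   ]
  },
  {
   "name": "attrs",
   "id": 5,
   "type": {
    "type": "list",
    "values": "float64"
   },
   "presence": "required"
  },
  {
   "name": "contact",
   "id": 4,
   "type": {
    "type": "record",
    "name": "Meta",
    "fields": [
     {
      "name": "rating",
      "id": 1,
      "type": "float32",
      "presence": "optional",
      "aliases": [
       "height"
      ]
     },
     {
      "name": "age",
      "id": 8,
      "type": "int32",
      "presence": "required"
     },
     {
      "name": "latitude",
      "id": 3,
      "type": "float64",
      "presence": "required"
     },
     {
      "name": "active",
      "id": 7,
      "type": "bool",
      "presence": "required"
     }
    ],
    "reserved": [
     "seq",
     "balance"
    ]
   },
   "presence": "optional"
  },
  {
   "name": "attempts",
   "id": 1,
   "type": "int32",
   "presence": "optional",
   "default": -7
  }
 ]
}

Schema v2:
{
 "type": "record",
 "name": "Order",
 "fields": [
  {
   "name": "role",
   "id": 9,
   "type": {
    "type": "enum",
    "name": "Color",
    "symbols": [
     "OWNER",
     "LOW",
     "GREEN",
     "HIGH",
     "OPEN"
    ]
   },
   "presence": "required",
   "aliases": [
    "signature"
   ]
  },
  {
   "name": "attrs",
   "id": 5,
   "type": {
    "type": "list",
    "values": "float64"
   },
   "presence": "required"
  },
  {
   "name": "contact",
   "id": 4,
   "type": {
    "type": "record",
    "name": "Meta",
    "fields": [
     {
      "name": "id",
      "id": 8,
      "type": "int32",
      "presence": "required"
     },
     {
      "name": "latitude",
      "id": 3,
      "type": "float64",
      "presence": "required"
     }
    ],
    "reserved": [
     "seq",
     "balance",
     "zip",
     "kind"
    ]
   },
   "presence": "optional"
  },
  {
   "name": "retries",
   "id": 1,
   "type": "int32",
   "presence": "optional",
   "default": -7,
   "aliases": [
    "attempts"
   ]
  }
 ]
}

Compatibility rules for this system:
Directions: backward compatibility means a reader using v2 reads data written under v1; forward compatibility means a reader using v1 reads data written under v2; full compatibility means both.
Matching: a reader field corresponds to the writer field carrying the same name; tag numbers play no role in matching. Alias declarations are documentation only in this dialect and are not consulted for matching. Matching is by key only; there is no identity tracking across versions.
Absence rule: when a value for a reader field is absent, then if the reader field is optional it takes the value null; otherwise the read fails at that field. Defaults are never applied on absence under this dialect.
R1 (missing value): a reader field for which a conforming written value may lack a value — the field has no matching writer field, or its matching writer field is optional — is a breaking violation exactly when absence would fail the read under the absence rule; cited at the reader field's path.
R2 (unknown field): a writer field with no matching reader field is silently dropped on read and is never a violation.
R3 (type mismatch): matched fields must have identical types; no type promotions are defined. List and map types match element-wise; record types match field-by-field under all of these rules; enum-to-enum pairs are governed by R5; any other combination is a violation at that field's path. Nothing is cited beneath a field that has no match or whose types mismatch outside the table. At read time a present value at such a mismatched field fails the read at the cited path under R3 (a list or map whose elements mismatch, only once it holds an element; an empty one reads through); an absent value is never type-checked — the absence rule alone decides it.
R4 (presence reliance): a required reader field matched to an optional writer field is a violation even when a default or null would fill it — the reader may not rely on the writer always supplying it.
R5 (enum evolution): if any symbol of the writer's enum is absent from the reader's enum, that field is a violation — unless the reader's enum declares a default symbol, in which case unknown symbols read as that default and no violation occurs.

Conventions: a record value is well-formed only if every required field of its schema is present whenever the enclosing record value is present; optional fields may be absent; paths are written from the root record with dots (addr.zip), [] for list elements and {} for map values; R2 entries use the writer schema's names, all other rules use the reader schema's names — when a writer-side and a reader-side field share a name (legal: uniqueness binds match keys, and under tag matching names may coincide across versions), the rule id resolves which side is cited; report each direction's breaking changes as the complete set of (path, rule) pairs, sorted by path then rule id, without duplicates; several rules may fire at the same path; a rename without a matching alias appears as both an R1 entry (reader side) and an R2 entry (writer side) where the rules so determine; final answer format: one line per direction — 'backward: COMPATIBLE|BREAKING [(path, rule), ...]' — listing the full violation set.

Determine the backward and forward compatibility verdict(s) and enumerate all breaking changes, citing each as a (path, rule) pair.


backward: BREAKING [(contact.id, R1)]; forward: BREAKING [(contact.active, R1), (contact.age, R1)]

the writer's type comes first in each Order pair
backward on Order — v2 reading data written by v1:
  role: Color -> Color, writer required; from role
  attrs: list<float64> -> list<float64>, writer required; from attrs
  contact: Meta -> Meta, writer optional; from contact
  retries has no writer counterpart
  writer attempts: unknown to reader
  contact.id has no writer counterpart
  contact.latitude: float64 -> float64, writer required; from contact.latitude
  writer contact.rating: unknown to reader
  writer contact.age: unknown to reader
  writer contact.active: unknown to reader
  rule R1 violated at contact.id
  => backward: BREAKING (1)
forward on Order — v1 reading data written by v2:
  role: Color -> Color, writer required; from role
  attrs: list<float64> -> list<float64>, writer required; from attrs
  contact: Meta -> Meta, writer optional; from contact
  attempts has no writer counterpart
  writer retries: unknown to reader
  contact.rating has no writer counterpart
  contact.age has no writer counterpart
  contact.latitude: float64 -> float64, writer required; from contact.latitude
  contact.active has no writer counterpart
  writer contact.id: unknown to reader
  rule R1 violated at contact.active
  rule R1 violated at contact.age
  => forward: BREAKING (2)
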